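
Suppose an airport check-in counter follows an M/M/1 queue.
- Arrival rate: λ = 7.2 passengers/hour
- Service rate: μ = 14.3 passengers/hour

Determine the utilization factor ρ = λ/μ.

Server utilization: ρ = λ/μ
ρ = 7.2/14.3 = 0.5035
The server is busy 50.35% of the time.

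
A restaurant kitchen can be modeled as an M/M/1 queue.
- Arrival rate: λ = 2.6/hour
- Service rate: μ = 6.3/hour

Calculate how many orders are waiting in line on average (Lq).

ρ = λ/μ = 2.6/6.3 = 0.4127
For M/M/1: Lq = λ²/(μ(μ-λ))
Lq = 6.76/(6.3 × 3.70)
Lq = 0.2900 orders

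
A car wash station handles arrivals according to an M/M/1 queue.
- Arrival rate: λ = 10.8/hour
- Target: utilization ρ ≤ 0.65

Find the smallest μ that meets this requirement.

ρ = λ/μ, so μ = λ/ρ
μ ≥ 10.8/0.65 = 16.6154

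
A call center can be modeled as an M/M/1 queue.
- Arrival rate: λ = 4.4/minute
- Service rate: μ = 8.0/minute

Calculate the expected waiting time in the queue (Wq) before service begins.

First, compute utilization: ρ = λ/μ = 4.4/8.0 = 0.5500
For M/M/1: Wq = λ/(μ(μ-λ))
Wq = 4.4/(8.0 × (8.0-4.4))
Wq = 4.4/(8.0 × 3.60)
Wq = 0.1528 minutes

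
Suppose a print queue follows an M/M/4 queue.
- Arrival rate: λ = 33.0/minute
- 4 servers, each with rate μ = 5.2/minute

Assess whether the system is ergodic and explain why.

Stability requires ρ = λ/(cμ) < 1
ρ = 33.0/(4 × 5.2) = 33.0/20.80 = 1.5865
Since 1.5865 ≥ 1, the system is UNSTABLE.
Need c > λ/μ = 33.0/5.2 = 6.35.
Minimum servers needed: c = 7.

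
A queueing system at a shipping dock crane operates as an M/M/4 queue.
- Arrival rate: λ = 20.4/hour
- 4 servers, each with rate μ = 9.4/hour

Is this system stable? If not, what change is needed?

Stability requires ρ = λ/(cμ) < 1
ρ = 20.4/(4 × 9.4) = 20.4/37.60 = 0.5426
Since 0.5426 < 1, the system is STABLE.
The servers are busy 54.26% of the time.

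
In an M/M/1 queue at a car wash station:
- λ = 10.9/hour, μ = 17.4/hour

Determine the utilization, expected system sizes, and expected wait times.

Step 1: ρ = λ/μ = 10.9/17.4 = 0.6264
Step 2: L = λ/(μ-λ) = 10.9/6.50 = 1.6769
Step 3: Lq = λ²/(μ(μ-λ)) = 118.81/(17.4×6.50) = 1.0505
Step 4: W = 1/(μ-λ) = 1/6.50 = 0.153846
Step 5: Wq = λ/(μ(μ-λ)) = 10.9/(17.4×6.50) = 0.09637
Step 6: P(0) = 1-ρ = 0.3736
Verify: L = λW = 10.9×0.153846 = 1.6769 ✔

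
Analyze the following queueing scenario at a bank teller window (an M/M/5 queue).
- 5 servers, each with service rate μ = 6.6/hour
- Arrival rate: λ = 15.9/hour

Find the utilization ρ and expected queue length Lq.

Traffic intensity: ρ = λ/(cμ) = 15.9/(5×6.6) = 0.4818
Since ρ = 0.4818 < 1, system is stable.
Offered load a = λ/μ = cρ = 15.9/6.6 = 2.4091
P₀ = [ Σₙ₌₀^4 aⁿ/n! + a^5/(5!(1-ρ)) ]⁻¹
Σ = a^0/0! + a^1/1! + a^2/2! + a^3/3! + a^4/4! = 1.00000 + 2.40909 + 2.90186 + 2.33028 + 1.40346 = 10.0447
a^5/(5!(1-ρ)) = 81.1458/(120 × 0.51818) = 1.3050
P₀ = 1/(10.0447 + 1.3050) = 0.08811
Lq = P₀·a^5·ρ / (5!(1-ρ)²) = 0.08811 × 81.1458 × 0.4818 / (120 × 0.2685) = 0.1069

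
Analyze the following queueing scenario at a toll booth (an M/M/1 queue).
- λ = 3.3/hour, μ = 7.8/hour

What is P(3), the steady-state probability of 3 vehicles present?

ρ = λ/μ = 3.3/7.8 = 0.4231
P(n) = (1-ρ)ρⁿ
P(3) = (1-0.4231) × 0.4231^3
P(3) = 0.5769 × 0.07574
P(3) = 0.04369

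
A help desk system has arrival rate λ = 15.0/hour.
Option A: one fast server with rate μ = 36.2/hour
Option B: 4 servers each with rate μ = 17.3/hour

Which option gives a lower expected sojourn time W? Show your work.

Option A: single server μ = 36.2 (M/M/1)
  ρ_A = 15.0/36.2 = 0.4144
  W_A = 1/(μ-λ) = 1/(36.2-15.0) = 1/21.20 = 0.04717

Option B: 4 servers μ = 17.3 (M/M/4)
  ρ_B = λ/(cμ) = 15.0/(4×17.3) = 0.2168
  Offered load a = λ/μ = cρ = 15.0/17.3 = 0.8671
  P₀ = [ Σₙ₌₀^3 aⁿ/n! + a^4/(4!(1-ρ)) ]⁻¹
  Σ = a^0/0! + a^1/1! + a^2/2! + a^3/3! = 1.0000 + 0.8671 + 0.3759 + 0.1086 = 2.3516
  a^4/(4!(1-ρ)) = 0.5652/(24 × 0.7832) = 0.03007
  P₀ = 1/(2.3516 + 0.03007) = 0.4199
  Lq = P₀·a^4·ρ / (4!(1-ρ)²) = 0.4199 × 0.5652 × 0.2168 / (24 × 0.6135) = 0.003494
  Wq_B = Lq/λ = 0.00349374/15.0 = 0.00023292
  W_B = Wq_B + 1/μ = 0.00023292 + 0.057803 = 0.05804

Since W_A = 0.04717 < W_B = 0.05804, Option A (single fast server) has the shorter time in system.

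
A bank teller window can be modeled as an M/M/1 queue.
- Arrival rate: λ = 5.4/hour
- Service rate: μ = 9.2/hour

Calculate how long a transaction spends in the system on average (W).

First, compute utilization: ρ = λ/μ = 5.4/9.2 = 0.5870
For M/M/1: W = 1/(μ-λ)
W = 1/(9.2-5.4) = 1/3.80
W = 0.2632 hours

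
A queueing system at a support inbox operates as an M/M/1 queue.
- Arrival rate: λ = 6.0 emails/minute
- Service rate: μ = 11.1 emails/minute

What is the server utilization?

Server utilization: ρ = λ/μ
ρ = 6.0/11.1 = 0.5405
The server is busy 54.05% of the time.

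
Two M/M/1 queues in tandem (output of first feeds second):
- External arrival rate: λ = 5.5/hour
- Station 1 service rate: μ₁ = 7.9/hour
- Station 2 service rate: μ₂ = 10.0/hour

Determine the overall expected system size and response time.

By Jackson's theorem, each station behaves as independent M/M/1.
Station 1: ρ₁ = 5.5/7.9 = 0.6962, L₁ = ρ₁/(1-ρ₁) = λ/(μ₁-λ) = 5.5/2.40 = 2.2917
Station 2: ρ₂ = 5.5/10.0 = 0.5500, L₂ = ρ₂/(1-ρ₂) = λ/(μ₂-λ) = 5.5/4.50 = 1.2222
Total: L = L₁ + L₂ = 2.2917 + 1.2222 = 3.5139
W = L/λ = 3.5139/5.5 = 0.6389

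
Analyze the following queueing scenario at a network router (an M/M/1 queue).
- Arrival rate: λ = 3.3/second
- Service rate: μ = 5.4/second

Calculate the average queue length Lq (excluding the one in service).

ρ = λ/μ = 3.3/5.4 = 0.6111
For M/M/1: Lq = λ²/(μ(μ-λ))
Lq = 10.89/(5.4 × 2.10)
Lq = 0.9603 packets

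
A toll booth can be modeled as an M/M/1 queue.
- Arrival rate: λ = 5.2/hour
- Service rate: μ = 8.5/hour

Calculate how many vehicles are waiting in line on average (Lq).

ρ = λ/μ = 5.2/8.5 = 0.6118
For M/M/1: Lq = λ²/(μ(μ-λ))
Lq = 27.04/(8.5 × 3.30)
Lq = 0.9640 vehicles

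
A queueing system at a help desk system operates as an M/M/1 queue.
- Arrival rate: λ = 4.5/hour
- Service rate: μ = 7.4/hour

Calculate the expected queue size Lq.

ρ = λ/μ = 4.5/7.4 = 0.6081
For M/M/1: Lq = λ²/(μ(μ-λ))
Lq = 20.25/(7.4 × 2.90)
Lq = 0.9436 tickets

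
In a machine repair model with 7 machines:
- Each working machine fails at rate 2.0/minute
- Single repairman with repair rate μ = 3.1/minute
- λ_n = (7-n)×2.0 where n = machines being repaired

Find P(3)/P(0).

P(3)/P(0) = ∏_{i=0}^{3-1} λ_i/μ_{i+1}
= (7-0)×2.0/3.1 × (7-1)×2.0/3.1 × (7-2)×2.0/3.1
= 56.3929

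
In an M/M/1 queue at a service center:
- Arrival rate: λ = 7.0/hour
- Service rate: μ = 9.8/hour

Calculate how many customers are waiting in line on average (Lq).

ρ = λ/μ = 7.0/9.8 = 0.7143
For M/M/1: Lq = λ²/(μ(μ-λ))
Lq = 49.00/(9.8 × 2.80)
Lq = 1.7857 customers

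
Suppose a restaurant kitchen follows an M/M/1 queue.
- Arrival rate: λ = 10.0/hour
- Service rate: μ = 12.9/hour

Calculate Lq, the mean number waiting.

ρ = λ/μ = 10.0/12.9 = 0.7752
For M/M/1: Lq = λ²/(μ(μ-λ))
Lq = 100.00/(12.9 × 2.90)
Lq = 2.6731 orders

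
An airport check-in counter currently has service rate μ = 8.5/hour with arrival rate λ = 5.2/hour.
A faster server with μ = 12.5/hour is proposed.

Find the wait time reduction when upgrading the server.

System 1: ρ₁ = 5.2/8.5 = 0.6118, W₁ = 1/(8.5-5.2) = 0.3030
System 2: ρ₂ = 5.2/12.5 = 0.4160, W₂ = 1/(12.5-5.2) = 0.1370
Improvement: (W₁-W₂)/W₁ = (0.3030-0.1370)/0.3030 = 54.79%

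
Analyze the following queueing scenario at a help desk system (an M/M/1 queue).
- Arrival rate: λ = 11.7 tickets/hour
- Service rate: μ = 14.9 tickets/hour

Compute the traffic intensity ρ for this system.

Server utilization: ρ = λ/μ
ρ = 11.7/14.9 = 0.7852
The server is busy 78.52% of the time.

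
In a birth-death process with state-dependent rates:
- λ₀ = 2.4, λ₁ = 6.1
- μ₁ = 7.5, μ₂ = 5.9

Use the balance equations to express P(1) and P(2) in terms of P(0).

Balance equations:
State 0: λ₀P₀ = μ₁P₁ → P₁ = (λ₀/μ₁)P₀ = (2.4/7.5)P₀ = 0.3200P₀
State 1: P₂ = (λ₀λ₁)/(μ₁μ₂)P₀ = (2.4×6.1)/(7.5×5.9)P₀ = 0.3308P₀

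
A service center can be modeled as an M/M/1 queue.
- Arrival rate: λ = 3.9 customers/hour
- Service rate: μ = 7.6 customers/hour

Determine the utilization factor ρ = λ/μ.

Server utilization: ρ = λ/μ
ρ = 3.9/7.6 = 0.5132
The server is busy 51.32% of the time.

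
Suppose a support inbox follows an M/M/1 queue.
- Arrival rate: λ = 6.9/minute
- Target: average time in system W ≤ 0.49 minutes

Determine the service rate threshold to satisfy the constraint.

For M/M/1: W = 1/(μ-λ)
Need W ≤ 0.49, so 1/(μ-λ) ≤ 0.49
μ - λ ≥ 1/0.49 = 2.0408
μ ≥ 6.9 + 2.0408 = 8.9408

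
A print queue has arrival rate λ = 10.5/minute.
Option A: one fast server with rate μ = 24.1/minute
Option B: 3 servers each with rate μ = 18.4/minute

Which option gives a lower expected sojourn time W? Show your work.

Option A: single server μ = 24.1 (M/M/1)
  ρ_A = 10.5/24.1 = 0.4357
  W_A = 1/(μ-λ) = 1/(24.1-10.5) = 1/13.60 = 0.07353

Option B: 3 servers μ = 18.4 (M/M/3)
  ρ_B = λ/(cμ) = 10.5/(3×18.4) = 0.1902
  Offered load a = λ/μ = cρ = 10.5/18.4 = 0.5707
  P₀ = [ Σₙ₌₀^2 aⁿ/n! + a^3/(3!(1-ρ)) ]⁻¹
  Σ = a^0/0! + a^1/1! + a^2/2! = 1.0000 + 0.5707 + 0.1628 = 1.7335
  a^3/(3!(1-ρ)) = 0.18583/(6 × 0.80978) = 0.03825
  P₀ = 1/(1.7335 + 0.03825) = 0.5644
  Lq = P₀·a^3·ρ / (3!(1-ρ)²) = 0.56442 × 0.18583 × 0.19022 / (6 × 0.65575) = 0.005071
  Wq_B = Lq/λ = 0.0050709/10.5 = 0.0004829
  W_B = Wq_B + 1/μ = 0.0004829 + 0.05435 = 0.05483

Since W_B = 0.05483 < W_A = 0.07353, Option B (multiple servers) has the shorter time in system.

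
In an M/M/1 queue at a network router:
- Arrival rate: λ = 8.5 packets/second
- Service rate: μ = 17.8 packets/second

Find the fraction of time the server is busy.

Server utilization: ρ = λ/μ
ρ = 8.5/17.8 = 0.4775
The server is busy 47.75% of the time.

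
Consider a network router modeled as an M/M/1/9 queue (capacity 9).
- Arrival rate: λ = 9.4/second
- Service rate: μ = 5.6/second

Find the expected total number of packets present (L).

ρ = λ/μ = 9.4/5.6 = 1.67857
P₀ = (1-ρ)/(1-ρ^(K+1)) = (1-1.67857)/(1-1.67857^10) = -0.6786/-176.5802 = 0.003843
P_K = P₀×ρ^K = 0.0038428 × 1.67857^9 = 0.0038428 × 105.7926 = 0.4065
L = ρ[1 - (K+1)ρ^K + Kρ^(K+1)] / [(1-ρ)(1-ρ^(K+1))]
L = 1.67857 × (1 - 10×105.7926 + 9×177.5802) / ((1 - 1.67857) × (1 - 177.5802)) = 7.5829 packets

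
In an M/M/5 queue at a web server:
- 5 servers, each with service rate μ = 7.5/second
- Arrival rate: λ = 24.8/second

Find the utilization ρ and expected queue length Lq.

Traffic intensity: ρ = λ/(cμ) = 24.8/(5×7.5) = 0.6613
Since ρ = 0.6613 < 1, system is stable.
Offered load a = λ/μ = cρ = 24.8/7.5 = 3.3067
P₀ = [ Σₙ₌₀^4 aⁿ/n! + a^5/(5!(1-ρ)) ]⁻¹
Σ = a^0/0! + a^1/1! + a^2/2! + a^3/3! + a^4/4! = 1.0000 + 3.3067 + 5.4670 + 6.0259 + 4.9814 = 20.7810
a^5/(5!(1-ρ)) = 395.3230/(120 × 0.338667) = 9.7274
P₀ = 1/(20.7810 + 9.7274) = 0.03278
Lq = P₀·a^5·ρ / (5!(1-ρ)²) = 0.03278 × 395.3230 × 0.6613 / (120 × 0.1147) = 0.6226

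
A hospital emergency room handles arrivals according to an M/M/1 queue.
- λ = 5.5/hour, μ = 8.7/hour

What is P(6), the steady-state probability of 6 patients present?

ρ = λ/μ = 5.5/8.7 = 0.6322
P(n) = (1-ρ)ρⁿ
P(6) = (1-0.6322) × 0.6322^6
P(6) = 0.3678 × 0.06385
P(6) = 0.02348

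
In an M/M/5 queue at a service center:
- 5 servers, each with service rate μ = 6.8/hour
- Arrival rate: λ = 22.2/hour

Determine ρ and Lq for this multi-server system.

Traffic intensity: ρ = λ/(cμ) = 22.2/(5×6.8) = 0.6529
Since ρ = 0.6529 < 1, system is stable.
Offered load a = λ/μ = cρ = 22.2/6.8 = 3.2647
P₀ = [ Σₙ₌₀^4 aⁿ/n! + a^5/(5!(1-ρ)) ]⁻¹
Σ = a^0/0! + a^1/1! + a^2/2! + a^3/3! + a^4/4! = 1.00000 + 3.26471 + 5.32915 + 5.79937 + 4.73331 = 20.1265
a^5/(5!(1-ρ)) = 370.8688/(120 × 0.34706) = 8.9050
P₀ = 1/(20.1265 + 8.9050) = 0.03445
Lq = P₀·a^5·ρ / (5!(1-ρ)²) = 0.034445 × 370.8688 × 0.65294 / (120 × 0.12045) = 0.5771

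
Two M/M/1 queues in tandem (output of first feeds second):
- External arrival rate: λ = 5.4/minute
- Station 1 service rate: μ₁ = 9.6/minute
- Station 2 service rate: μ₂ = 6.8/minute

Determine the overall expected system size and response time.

By Jackson's theorem, each station behaves as independent M/M/1.
Station 1: ρ₁ = 5.4/9.6 = 0.5625, L₁ = ρ₁/(1-ρ₁) = λ/(μ₁-λ) = 5.4/4.20 = 1.285714
Station 2: ρ₂ = 5.4/6.8 = 0.7941, L₂ = ρ₂/(1-ρ₂) = λ/(μ₂-λ) = 5.4/1.40 = 3.857143
Total: L = L₁ + L₂ = 1.285714 + 3.857143 = 5.1429
W = L/λ = 5.1429/5.4 = 0.9524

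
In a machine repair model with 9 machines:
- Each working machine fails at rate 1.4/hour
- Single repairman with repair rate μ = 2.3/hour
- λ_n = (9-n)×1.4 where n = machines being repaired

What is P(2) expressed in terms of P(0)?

P(2)/P(0) = ∏_{i=0}^{2-1} λ_i/μ_{i+1}
= (9-0)×1.4/2.3 × (9-1)×1.4/2.3
= 26.6767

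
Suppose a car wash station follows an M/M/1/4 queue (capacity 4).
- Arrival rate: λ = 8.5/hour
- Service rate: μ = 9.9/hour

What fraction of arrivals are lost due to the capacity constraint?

ρ = λ/μ = 8.5/9.9 = 0.8586
P₀ = (1-ρ)/(1-ρ^(K+1)) = (1-0.8586)/(1-0.8586^5) = 0.1414/0.5334 = 0.2651
P_K = P₀×ρ^K = 0.2651 × 0.8586^4 = 0.2651 × 0.5435 = 0.1441
Blocking probability = 14.41%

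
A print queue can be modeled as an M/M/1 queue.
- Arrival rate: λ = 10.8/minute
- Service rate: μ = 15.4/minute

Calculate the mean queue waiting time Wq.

First, compute utilization: ρ = λ/μ = 10.8/15.4 = 0.7013
For M/M/1: Wq = λ/(μ(μ-λ))
Wq = 10.8/(15.4 × (15.4-10.8))
Wq = 10.8/(15.4 × 4.60)
Wq = 0.1525 minutes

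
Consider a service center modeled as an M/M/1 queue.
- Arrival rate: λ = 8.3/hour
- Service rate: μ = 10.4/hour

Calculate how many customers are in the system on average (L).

ρ = λ/μ = 8.3/10.4 = 0.7981
For M/M/1: L = λ/(μ-λ)
L = 8.3/(10.4-8.3) = 8.3/2.10
L = 3.9524 customers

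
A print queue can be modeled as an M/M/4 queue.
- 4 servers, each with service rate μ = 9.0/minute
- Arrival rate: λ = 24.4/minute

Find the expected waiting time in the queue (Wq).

Traffic intensity: ρ = λ/(cμ) = 24.4/(4×9.0) = 0.6778
Since ρ = 0.6778 < 1, system is stable.
Offered load a = λ/μ = cρ = 24.4/9.0 = 2.7111
P₀ = [ Σₙ₌₀^3 aⁿ/n! + a^4/(4!(1-ρ)) ]⁻¹
Σ = a^0/0! + a^1/1! + a^2/2! + a^3/3! = 1.00000 + 2.71111 + 3.67506 + 3.32117 = 10.7073
a^4/(4!(1-ρ)) = 54.0243/(24 × 0.32222) = 6.9859
P₀ = 1/(10.7073 + 6.9859) = 0.05652
Lq = P₀·a^4·ρ / (4!(1-ρ)²) = 0.056519 × 54.0243 × 0.67778 / (24 × 0.10383) = 0.8305
Wq = Lq/λ = 0.8305/24.4 = 0.03404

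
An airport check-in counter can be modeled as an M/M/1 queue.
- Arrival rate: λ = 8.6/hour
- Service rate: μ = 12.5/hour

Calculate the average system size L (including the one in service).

ρ = λ/μ = 8.6/12.5 = 0.6880
For M/M/1: L = λ/(μ-λ)
L = 8.6/(12.5-8.6) = 8.6/3.90
L = 2.2051 passengers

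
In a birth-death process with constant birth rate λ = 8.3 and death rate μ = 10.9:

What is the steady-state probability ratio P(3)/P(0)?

For constant rates: P(n)/P(0) = (λ/μ)^n
P(3)/P(0) = (8.3/10.9)^3 = 0.76147^3 = 0.4415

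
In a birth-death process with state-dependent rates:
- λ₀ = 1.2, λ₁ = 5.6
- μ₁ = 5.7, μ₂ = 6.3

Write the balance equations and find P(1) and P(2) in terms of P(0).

Balance equations:
State 0: λ₀P₀ = μ₁P₁ → P₁ = (λ₀/μ₁)P₀ = (1.2/5.7)P₀ = 0.2105P₀
State 1: P₂ = (λ₀λ₁)/(μ₁μ₂)P₀ = (1.2×5.6)/(5.7×6.3)P₀ = 0.1871P₀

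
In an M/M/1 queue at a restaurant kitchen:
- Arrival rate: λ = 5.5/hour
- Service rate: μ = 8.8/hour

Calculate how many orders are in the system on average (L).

ρ = λ/μ = 5.5/8.8 = 0.6250
For M/M/1: L = λ/(μ-λ)
L = 5.5/(8.8-5.5) = 5.5/3.30
L = 1.6667 orders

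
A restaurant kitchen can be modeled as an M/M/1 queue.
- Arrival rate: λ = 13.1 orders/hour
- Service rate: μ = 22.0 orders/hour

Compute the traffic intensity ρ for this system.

Server utilization: ρ = λ/μ
ρ = 13.1/22.0 = 0.5955
The server is busy 59.55% of the time.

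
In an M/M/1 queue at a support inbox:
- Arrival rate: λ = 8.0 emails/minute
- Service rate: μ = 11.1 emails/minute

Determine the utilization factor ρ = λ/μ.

Server utilization: ρ = λ/μ
ρ = 8.0/11.1 = 0.7207
The server is busy 72.07% of the time.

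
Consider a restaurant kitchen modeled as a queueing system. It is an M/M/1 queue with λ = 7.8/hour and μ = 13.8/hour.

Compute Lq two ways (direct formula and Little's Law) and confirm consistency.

Method 1 (direct): Lq = λ²/(μ(μ-λ)) = 60.84/(13.8 × 6.00) = 0.7348

Method 2 (Little's Law):
W = 1/(μ-λ) = 1/6.00 = 0.166667
Wq = W - 1/μ = 0.166667 - 0.0724638 = 0.09420
Lq = λWq = 7.8 × 0.09420 = 0.7348 ✔ (matches Method 1)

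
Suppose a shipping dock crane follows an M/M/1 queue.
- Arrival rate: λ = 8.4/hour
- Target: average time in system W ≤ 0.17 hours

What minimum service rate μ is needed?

For M/M/1: W = 1/(μ-λ)
Need W ≤ 0.17, so 1/(μ-λ) ≤ 0.17
μ - λ ≥ 1/0.17 = 5.8824
μ ≥ 8.4 + 5.8824 = 14.2824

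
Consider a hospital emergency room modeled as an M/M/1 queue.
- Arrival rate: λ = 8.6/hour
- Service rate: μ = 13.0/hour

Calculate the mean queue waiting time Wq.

First, compute utilization: ρ = λ/μ = 8.6/13.0 = 0.6615
For M/M/1: Wq = λ/(μ(μ-λ))
Wq = 8.6/(13.0 × (13.0-8.6))
Wq = 8.6/(13.0 × 4.40)
Wq = 0.1503 hours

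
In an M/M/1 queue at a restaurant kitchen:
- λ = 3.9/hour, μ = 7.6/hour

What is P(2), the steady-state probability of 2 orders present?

ρ = λ/μ = 3.9/7.6 = 0.5132
P(n) = (1-ρ)ρⁿ
P(2) = (1-0.5132) × 0.5132^2
P(2) = 0.4868 × 0.2634
P(2) = 0.1282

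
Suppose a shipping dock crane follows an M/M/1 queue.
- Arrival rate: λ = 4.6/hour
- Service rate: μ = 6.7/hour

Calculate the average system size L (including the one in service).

ρ = λ/μ = 4.6/6.7 = 0.6866
For M/M/1: L = λ/(μ-λ)
L = 4.6/(6.7-4.6) = 4.6/2.10
L = 2.1905 containers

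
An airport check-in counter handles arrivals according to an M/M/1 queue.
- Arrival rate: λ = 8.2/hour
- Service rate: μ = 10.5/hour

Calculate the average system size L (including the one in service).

ρ = λ/μ = 8.2/10.5 = 0.7810
For M/M/1: L = λ/(μ-λ)
L = 8.2/(10.5-8.2) = 8.2/2.30
L = 3.5652 passengers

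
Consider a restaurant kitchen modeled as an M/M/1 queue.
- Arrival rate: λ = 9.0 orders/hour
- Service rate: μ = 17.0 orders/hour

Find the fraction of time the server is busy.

Server utilization: ρ = λ/μ
ρ = 9.0/17.0 = 0.5294
The server is busy 52.94% of the time.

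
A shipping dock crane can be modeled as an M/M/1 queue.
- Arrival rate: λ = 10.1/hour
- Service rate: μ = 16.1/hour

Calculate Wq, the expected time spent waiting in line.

First, compute utilization: ρ = λ/μ = 10.1/16.1 = 0.6273
For M/M/1: Wq = λ/(μ(μ-λ))
Wq = 10.1/(16.1 × (16.1-10.1))
Wq = 10.1/(16.1 × 6.00)
Wq = 0.1046 hours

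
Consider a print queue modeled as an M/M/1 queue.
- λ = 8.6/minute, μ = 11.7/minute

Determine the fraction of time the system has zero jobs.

ρ = λ/μ = 8.6/11.7 = 0.7350
P(0) = 1 - ρ = 1 - 0.7350 = 0.2650
The server is idle 26.50% of the time.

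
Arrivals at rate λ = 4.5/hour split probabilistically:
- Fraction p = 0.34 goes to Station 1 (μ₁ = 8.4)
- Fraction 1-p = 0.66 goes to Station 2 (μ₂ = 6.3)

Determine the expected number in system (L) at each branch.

Effective rates: λ₁ = 4.5×0.34 = 1.53, λ₂ = 4.5×0.66 = 2.97
Station 1: ρ₁ = 1.53/8.4 = 0.18214, L₁ = ρ₁/(1-ρ₁) = 0.18214/(1-0.18214) = 0.2227
Station 2: ρ₂ = 2.97/6.3 = 0.47143, L₂ = ρ₂/(1-ρ₂) = 0.47143/(1-0.47143) = 0.8919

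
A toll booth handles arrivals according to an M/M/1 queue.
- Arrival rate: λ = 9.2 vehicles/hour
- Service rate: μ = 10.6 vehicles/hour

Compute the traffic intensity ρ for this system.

Server utilization: ρ = λ/μ
ρ = 9.2/10.6 = 0.8679
The server is busy 86.79% of the time.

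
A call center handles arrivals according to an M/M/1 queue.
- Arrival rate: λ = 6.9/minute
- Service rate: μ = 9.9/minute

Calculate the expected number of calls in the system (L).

ρ = λ/μ = 6.9/9.9 = 0.6970
For M/M/1: L = λ/(μ-λ)
L = 6.9/(9.9-6.9) = 6.9/3.00
L = 2.3000 calls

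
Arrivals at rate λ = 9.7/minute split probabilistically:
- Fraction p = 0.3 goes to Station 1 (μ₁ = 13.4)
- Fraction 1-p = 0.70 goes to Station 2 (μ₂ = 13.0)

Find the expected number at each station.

Effective rates: λ₁ = 9.7×0.3 = 2.91, λ₂ = 9.7×0.70 = 6.79
Station 1: ρ₁ = 2.91/13.4 = 0.21716, L₁ = ρ₁/(1-ρ₁) = 0.21716/(1-0.21716) = 0.2774
Station 2: ρ₂ = 6.79/13.0 = 0.5223, L₂ = ρ₂/(1-ρ₂) = 0.5223/(1-0.5223) = 1.0934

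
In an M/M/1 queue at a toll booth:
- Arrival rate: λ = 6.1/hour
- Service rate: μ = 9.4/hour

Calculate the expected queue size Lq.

ρ = λ/μ = 6.1/9.4 = 0.6489
For M/M/1: Lq = λ²/(μ(μ-λ))
Lq = 37.21/(9.4 × 3.30)
Lq = 1.1995 vehicles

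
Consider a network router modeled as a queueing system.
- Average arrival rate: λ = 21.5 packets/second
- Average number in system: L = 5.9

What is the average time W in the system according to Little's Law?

Little's Law: L = λW, so W = L/λ
W = 5.9/21.5 = 0.2744 seconds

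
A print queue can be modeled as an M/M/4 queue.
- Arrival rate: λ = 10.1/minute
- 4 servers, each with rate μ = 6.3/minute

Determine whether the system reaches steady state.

Stability requires ρ = λ/(cμ) < 1
ρ = 10.1/(4 × 6.3) = 10.1/25.20 = 0.4008
Since 0.4008 < 1, the system is STABLE.
The servers are busy 40.08% of the time.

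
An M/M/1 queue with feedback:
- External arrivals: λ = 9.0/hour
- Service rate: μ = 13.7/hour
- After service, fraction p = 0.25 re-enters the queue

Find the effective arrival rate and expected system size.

Effective arrival rate: λ_eff = λ/(1-p) = 9.0/(1-0.25) = 9.0/0.75 = 12.0000
ρ = λ_eff/μ = 12.0000/13.7 = 0.875912
L = ρ/(1-ρ) = 0.875912/(1-0.875912) = 7.0588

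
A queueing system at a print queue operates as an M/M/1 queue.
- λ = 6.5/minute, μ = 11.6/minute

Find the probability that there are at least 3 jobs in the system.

ρ = λ/μ = 6.5/11.6 = 0.5603
P(N ≥ n) = ρⁿ
P(N ≥ 3) = 0.5603^3
P(N ≥ 3) = 0.1759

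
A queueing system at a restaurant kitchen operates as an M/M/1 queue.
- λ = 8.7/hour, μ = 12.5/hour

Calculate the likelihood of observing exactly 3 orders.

ρ = λ/μ = 8.7/12.5 = 0.6960
P(n) = (1-ρ)ρⁿ
P(3) = (1-0.6960) × 0.6960^3
P(3) = 0.3040 × 0.3372
P(3) = 0.1025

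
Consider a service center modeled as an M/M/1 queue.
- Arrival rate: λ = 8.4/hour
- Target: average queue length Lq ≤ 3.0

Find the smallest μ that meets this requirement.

For M/M/1: Lq = λ²/(μ(μ-λ))
Need Lq ≤ 3.0, i.e. μ(μ-λ) ≥ λ²/3.0
μ² - 8.4μ - 70.56/3.0 ≥ 0  →  μ² - 8.4μ - 23.5200 ≥ 0
Quadratic formula (positive root): μ = [λ + √(λ² + 4×23.5200)]/2
Discriminant: 70.56 + 4×23.5200 = 164.6400, √164.6400 = 12.8312
μ ≥ (8.4 + 12.8312)/2 = 10.6156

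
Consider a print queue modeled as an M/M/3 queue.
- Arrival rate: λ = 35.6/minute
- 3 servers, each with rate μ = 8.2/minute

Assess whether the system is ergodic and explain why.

Stability requires ρ = λ/(cμ) < 1
ρ = 35.6/(3 × 8.2) = 35.6/24.60 = 1.4472
Since 1.4472 ≥ 1, the system is UNSTABLE.
Need c > λ/μ = 35.6/8.2 = 4.34.
Minimum servers needed: c = 5.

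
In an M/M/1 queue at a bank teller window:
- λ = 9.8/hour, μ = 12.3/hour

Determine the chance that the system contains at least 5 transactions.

ρ = λ/μ = 9.8/12.3 = 0.79675
P(N ≥ n) = ρⁿ
P(N ≥ 5) = 0.79675^5
P(N ≥ 5) = 0.3211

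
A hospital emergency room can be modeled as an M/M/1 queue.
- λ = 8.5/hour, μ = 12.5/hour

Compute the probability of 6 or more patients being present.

ρ = λ/μ = 8.5/12.5 = 0.6800
P(N ≥ n) = ρⁿ
P(N ≥ 6) = 0.6800^6
P(N ≥ 6) = 0.09887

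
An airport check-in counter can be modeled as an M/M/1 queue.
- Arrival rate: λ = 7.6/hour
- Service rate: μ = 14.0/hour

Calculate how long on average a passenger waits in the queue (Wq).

First, compute utilization: ρ = λ/μ = 7.6/14.0 = 0.5429
For M/M/1: Wq = λ/(μ(μ-λ))
Wq = 7.6/(14.0 × (14.0-7.6))
Wq = 7.6/(14.0 × 6.40)
Wq = 0.08482 hours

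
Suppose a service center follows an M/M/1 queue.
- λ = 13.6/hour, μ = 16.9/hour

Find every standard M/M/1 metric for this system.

Step 1: ρ = λ/μ = 13.6/16.9 = 0.8047
Step 2: L = λ/(μ-λ) = 13.6/3.30 = 4.1212
Step 3: Lq = λ²/(μ(μ-λ)) = 184.96/(16.9×3.30) = 3.3165
Step 4: W = 1/(μ-λ) = 1/3.30 = 0.30303
Step 5: Wq = λ/(μ(μ-λ)) = 13.6/(16.9×3.30) = 0.2439
Step 6: P(0) = 1-ρ = 0.1953
Verify: L = λW = 13.6×0.30303 = 4.1212 ✔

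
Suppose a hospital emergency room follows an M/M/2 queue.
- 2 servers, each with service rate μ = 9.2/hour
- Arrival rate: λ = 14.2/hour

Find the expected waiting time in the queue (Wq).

Traffic intensity: ρ = λ/(cμ) = 14.2/(2×9.2) = 0.7717
Since ρ = 0.7717 < 1, system is stable.
Offered load a = λ/μ = cρ = 14.2/9.2 = 1.5435
P₀ = [ Σₙ₌₀^1 aⁿ/n! + a^2/(2!(1-ρ)) ]⁻¹
Σ = a^0/0! + a^1/1! = 1.0000 + 1.5435 = 2.5435
a^2/(2!(1-ρ)) = 2.3823/(2 × 0.22826) = 5.2184
P₀ = 1/(2.5435 + 5.2184) = 0.1288
Lq = P₀·a^2·ρ / (2!(1-ρ)²) = 0.128834 × 2.38233 × 0.771739 / (2 × 0.0521030) = 2.2731
Wq = Lq/λ = 2.2731/14.2 = 0.1601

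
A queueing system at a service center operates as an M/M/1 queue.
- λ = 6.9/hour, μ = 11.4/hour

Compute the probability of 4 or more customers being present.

ρ = λ/μ = 6.9/11.4 = 0.6053
P(N ≥ n) = ρⁿ
P(N ≥ 4) = 0.6053^4
P(N ≥ 4) = 0.1342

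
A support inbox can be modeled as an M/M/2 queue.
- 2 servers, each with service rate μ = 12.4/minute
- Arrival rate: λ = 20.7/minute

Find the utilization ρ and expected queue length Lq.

Traffic intensity: ρ = λ/(cμ) = 20.7/(2×12.4) = 0.8347
Since ρ = 0.8347 < 1, system is stable.
Offered load a = λ/μ = cρ = 20.7/12.4 = 1.6694
P₀ = [ Σₙ₌₀^1 aⁿ/n! + a^2/(2!(1-ρ)) ]⁻¹
Σ = a^0/0! + a^1/1! = 1.0000 + 1.6694 = 2.6694
a^2/(2!(1-ρ)) = 2.7867/(2 × 0.16532) = 8.4282
P₀ = 1/(2.6694 + 8.4282) = 0.09011
Lq = P₀·a^2·ρ / (2!(1-ρ)²) = 0.0901099 × 2.78675 × 0.834677 / (2 × 0.0273316) = 3.8344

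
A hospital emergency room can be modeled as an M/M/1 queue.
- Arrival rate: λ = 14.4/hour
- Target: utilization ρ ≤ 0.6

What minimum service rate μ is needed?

ρ = λ/μ, so μ = λ/ρ
μ ≥ 14.4/0.6 = 24.0000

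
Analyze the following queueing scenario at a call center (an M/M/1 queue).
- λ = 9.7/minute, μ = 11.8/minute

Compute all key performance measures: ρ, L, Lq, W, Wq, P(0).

Step 1: ρ = λ/μ = 9.7/11.8 = 0.8220
Step 2: L = λ/(μ-λ) = 9.7/2.10 = 4.6190
Step 3: Lq = λ²/(μ(μ-λ)) = 94.09/(11.8×2.10) = 3.7970
Step 4: W = 1/(μ-λ) = 1/2.10 = 0.47619
Step 5: Wq = λ/(μ(μ-λ)) = 9.7/(11.8×2.10) = 0.3914
Step 6: P(0) = 1-ρ = 0.1780
Verify: L = λW = 9.7×0.47619 = 4.6190 ✔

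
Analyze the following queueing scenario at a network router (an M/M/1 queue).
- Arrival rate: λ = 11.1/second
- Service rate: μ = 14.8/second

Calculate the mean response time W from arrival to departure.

First, compute utilization: ρ = λ/μ = 11.1/14.8 = 0.7500
For M/M/1: W = 1/(μ-λ)
W = 1/(14.8-11.1) = 1/3.70
W = 0.2703 seconds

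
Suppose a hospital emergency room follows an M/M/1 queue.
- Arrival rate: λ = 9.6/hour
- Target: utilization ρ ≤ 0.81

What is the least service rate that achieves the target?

ρ = λ/μ, so μ = λ/ρ
μ ≥ 9.6/0.81 = 11.8519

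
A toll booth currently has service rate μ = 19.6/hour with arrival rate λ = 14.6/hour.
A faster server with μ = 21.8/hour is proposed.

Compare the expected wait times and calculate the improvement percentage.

System 1: ρ₁ = 14.6/19.6 = 0.7449, W₁ = 1/(19.6-14.6) = 0.200000
System 2: ρ₂ = 14.6/21.8 = 0.6697, W₂ = 1/(21.8-14.6) = 0.138889
Improvement: (W₁-W₂)/W₁ = (0.200000-0.138889)/0.200000 = 30.56%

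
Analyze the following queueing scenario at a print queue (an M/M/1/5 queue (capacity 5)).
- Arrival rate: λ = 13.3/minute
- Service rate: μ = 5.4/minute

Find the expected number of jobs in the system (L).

ρ = λ/μ = 13.3/5.4 = 2.4630
P₀ = (1-ρ)/(1-ρ^(K+1)) = (1-2.4630)/(1-2.4630^6) = -1.4630/-222.2474 = 0.006583
P_K = P₀×ρ^K = 0.006583 × 2.4630^5 = 0.006583 × 90.6405 = 0.5967
L = ρ[1 - (K+1)ρ^K + Kρ^(K+1)] / [(1-ρ)(1-ρ^(K+1))]
L = 2.4630 × (1 - 6×90.6405 + 5×223.2474) / ((1 - 2.4630) × (1 - 223.2474)) = 4.3435 jobs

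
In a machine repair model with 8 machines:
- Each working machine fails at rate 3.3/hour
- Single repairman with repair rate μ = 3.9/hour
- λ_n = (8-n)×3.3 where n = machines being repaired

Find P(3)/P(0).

P(3)/P(0) = ∏_{i=0}^{3-1} λ_i/μ_{i+1}
= (8-0)×3.3/3.9 × (8-1)×3.3/3.9 × (8-2)×3.3/3.9
= 203.5576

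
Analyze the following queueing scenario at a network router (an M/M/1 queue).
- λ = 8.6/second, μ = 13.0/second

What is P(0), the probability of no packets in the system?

ρ = λ/μ = 8.6/13.0 = 0.6615
P(0) = 1 - ρ = 1 - 0.6615 = 0.3385
The server is idle 33.85% of the time.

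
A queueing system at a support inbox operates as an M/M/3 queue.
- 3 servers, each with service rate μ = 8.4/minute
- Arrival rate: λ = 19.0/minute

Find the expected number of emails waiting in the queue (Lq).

Traffic intensity: ρ = λ/(cμ) = 19.0/(3×8.4) = 0.7540
Since ρ = 0.7540 < 1, system is stable.
Offered load a = λ/μ = cρ = 19.0/8.4 = 2.2619
P₀ = [ Σₙ₌₀^2 aⁿ/n! + a^3/(3!(1-ρ)) ]⁻¹
Σ = a^0/0! + a^1/1! + a^2/2! = 1.0000 + 2.2619 + 2.5581 = 5.8200
a^3/(3!(1-ρ)) = 11.5724/(6 × 0.24603) = 7.8394
P₀ = 1/(5.8200 + 7.8394) = 0.07321
Lq = P₀·a^3·ρ / (3!(1-ρ)²) = 0.073210 × 11.5724 × 0.75397 / (6 × 0.060532) = 1.7588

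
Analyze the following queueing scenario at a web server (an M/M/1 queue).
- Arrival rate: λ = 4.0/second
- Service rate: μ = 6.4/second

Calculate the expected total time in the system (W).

First, compute utilization: ρ = λ/μ = 4.0/6.4 = 0.6250
For M/M/1: W = 1/(μ-λ)
W = 1/(6.4-4.0) = 1/2.40
W = 0.4167 seconds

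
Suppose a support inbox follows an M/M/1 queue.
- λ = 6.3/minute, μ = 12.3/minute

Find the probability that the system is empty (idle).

ρ = λ/μ = 6.3/12.3 = 0.5122
P(0) = 1 - ρ = 1 - 0.5122 = 0.4878
The server is idle 48.78% of the time.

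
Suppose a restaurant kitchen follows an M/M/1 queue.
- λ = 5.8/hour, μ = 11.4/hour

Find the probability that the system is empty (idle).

ρ = λ/μ = 5.8/11.4 = 0.5088
P(0) = 1 - ρ = 1 - 0.5088 = 0.4912
The server is idle 49.12% of the time.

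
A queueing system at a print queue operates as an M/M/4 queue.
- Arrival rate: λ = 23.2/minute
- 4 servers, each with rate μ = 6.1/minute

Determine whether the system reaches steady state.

Stability requires ρ = λ/(cμ) < 1
ρ = 23.2/(4 × 6.1) = 23.2/24.40 = 0.9508
Since 0.9508 < 1, the system is STABLE.
The servers are busy 95.08% of the time.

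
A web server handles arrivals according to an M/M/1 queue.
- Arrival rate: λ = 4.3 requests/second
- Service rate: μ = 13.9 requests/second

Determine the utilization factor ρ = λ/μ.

Server utilization: ρ = λ/μ
ρ = 4.3/13.9 = 0.3094
The server is busy 30.94% of the time.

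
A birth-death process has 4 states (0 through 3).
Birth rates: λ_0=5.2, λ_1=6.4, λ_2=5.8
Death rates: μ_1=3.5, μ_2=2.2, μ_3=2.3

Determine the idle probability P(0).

Ratios P(n)/P(0) = (λ₀···λₙ₋₁)/(μ₁···μₙ):
P(1)/P(0) = (5.2)/(3.5) = 1.485714
P(2)/P(0) = (5.2×6.4)/(3.5×2.2) = 4.322078
P(3)/P(0) = (5.2×6.4×5.8)/(3.5×2.2×2.3) = 10.89915

Normalization: ∑ P(n) = 1
P(0) × (1.000000 + 1.485714 + 4.322078 + 10.89915) = 1
P(0) × 17.7069 = 1
P(0) = 1/17.7069 = 0.05648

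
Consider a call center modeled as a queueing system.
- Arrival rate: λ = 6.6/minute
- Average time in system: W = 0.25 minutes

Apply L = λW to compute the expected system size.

Little's Law: L = λW
L = 6.6 × 0.25 = 1.6500 calls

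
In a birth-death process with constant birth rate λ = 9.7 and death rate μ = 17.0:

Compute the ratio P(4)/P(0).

For constant rates: P(n)/P(0) = (λ/μ)^n
P(4)/P(0) = (9.7/17.0)^4 = 0.5706^4 = 0.1060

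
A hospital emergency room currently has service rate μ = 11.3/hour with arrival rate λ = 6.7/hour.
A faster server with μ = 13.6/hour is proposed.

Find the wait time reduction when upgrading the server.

System 1: ρ₁ = 6.7/11.3 = 0.5929, W₁ = 1/(11.3-6.7) = 0.21739
System 2: ρ₂ = 6.7/13.6 = 0.4926, W₂ = 1/(13.6-6.7) = 0.14493
Improvement: (W₁-W₂)/W₁ = (0.21739-0.14493)/0.21739 = 33.33%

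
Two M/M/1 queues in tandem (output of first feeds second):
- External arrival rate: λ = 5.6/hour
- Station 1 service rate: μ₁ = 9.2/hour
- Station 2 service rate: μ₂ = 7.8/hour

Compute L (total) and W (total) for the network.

By Jackson's theorem, each station behaves as independent M/M/1.
Station 1: ρ₁ = 5.6/9.2 = 0.6087, L₁ = ρ₁/(1-ρ₁) = λ/(μ₁-λ) = 5.6/3.60 = 1.55556
Station 2: ρ₂ = 5.6/7.8 = 0.7179, L₂ = ρ₂/(1-ρ₂) = λ/(μ₂-λ) = 5.6/2.20 = 2.54545
Total: L = L₁ + L₂ = 1.55556 + 2.54545 = 4.1010
W = L/λ = 4.1010/5.6 = 0.7323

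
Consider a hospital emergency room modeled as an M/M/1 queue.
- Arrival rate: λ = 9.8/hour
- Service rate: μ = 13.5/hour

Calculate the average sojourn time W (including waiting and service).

First, compute utilization: ρ = λ/μ = 9.8/13.5 = 0.7259
For M/M/1: W = 1/(μ-λ)
W = 1/(13.5-9.8) = 1/3.70
W = 0.2703 hours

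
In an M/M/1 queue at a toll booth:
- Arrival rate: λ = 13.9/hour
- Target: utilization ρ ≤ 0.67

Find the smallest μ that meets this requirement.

ρ = λ/μ, so μ = λ/ρ
μ ≥ 13.9/0.67 = 20.7463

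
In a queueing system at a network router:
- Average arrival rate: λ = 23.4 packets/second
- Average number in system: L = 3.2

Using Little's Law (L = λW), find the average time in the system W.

Little's Law: L = λW, so W = L/λ
W = 3.2/23.4 = 0.1368 seconds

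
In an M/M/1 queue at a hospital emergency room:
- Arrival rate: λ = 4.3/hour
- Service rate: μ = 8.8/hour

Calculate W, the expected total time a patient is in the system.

First, compute utilization: ρ = λ/μ = 4.3/8.8 = 0.4886
For M/M/1: W = 1/(μ-λ)
W = 1/(8.8-4.3) = 1/4.50
W = 0.2222 hours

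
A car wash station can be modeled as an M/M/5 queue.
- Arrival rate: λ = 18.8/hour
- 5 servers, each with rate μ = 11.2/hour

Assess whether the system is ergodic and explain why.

Stability requires ρ = λ/(cμ) < 1
ρ = 18.8/(5 × 11.2) = 18.8/56.00 = 0.3357
Since 0.3357 < 1, the system is STABLE.
The servers are busy 33.57% of the time.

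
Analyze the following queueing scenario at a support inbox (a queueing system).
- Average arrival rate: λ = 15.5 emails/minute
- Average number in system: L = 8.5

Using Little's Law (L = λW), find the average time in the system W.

Little's Law: L = λW, so W = L/λ
W = 8.5/15.5 = 0.5484 minutes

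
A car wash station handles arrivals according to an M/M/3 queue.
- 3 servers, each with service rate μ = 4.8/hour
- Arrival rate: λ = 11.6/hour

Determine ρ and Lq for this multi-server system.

Traffic intensity: ρ = λ/(cμ) = 11.6/(3×4.8) = 0.8056
Since ρ = 0.8056 < 1, system is stable.
Offered load a = λ/μ = cρ = 11.6/4.8 = 2.4167
P₀ = [ Σₙ₌₀^2 aⁿ/n! + a^3/(3!(1-ρ)) ]⁻¹
Σ = a^0/0! + a^1/1! + a^2/2! = 1.0000 + 2.4167 + 2.9201 = 6.3368
a^3/(3!(1-ρ)) = 14.1140/(6 × 0.194444) = 12.0977
P₀ = 1/(6.3368 + 12.0977) = 0.05425
Lq = P₀·a^3·ρ / (3!(1-ρ)²) = 0.054246 × 14.1140 × 0.80556 / (6 × 0.037809) = 2.7188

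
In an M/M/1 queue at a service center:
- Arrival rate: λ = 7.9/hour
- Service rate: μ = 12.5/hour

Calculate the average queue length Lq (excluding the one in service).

ρ = λ/μ = 7.9/12.5 = 0.6320
For M/M/1: Lq = λ²/(μ(μ-λ))
Lq = 62.41/(12.5 × 4.60)
Lq = 1.0854 customers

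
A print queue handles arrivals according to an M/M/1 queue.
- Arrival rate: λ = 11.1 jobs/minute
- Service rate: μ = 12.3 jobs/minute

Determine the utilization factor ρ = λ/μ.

Server utilization: ρ = λ/μ
ρ = 11.1/12.3 = 0.9024
The server is busy 90.24% of the time.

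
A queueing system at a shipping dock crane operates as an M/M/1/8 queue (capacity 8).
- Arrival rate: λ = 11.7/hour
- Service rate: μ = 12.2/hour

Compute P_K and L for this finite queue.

ρ = λ/μ = 11.7/12.2 = 0.95902
P₀ = (1-ρ)/(1-ρ^(K+1)) = (1-0.95902)/(1-0.95902^9) = 0.04098/0.3138 = 0.1306
P_K = P₀×ρ^K = 0.1306 × 0.95902^8 = 0.1306 × 0.7155 = 0.09344
Blocking probability P_8 = 0.09344 (9.34%)
L = ρ[1 - (K+1)ρ^K + Kρ^(K+1)] / [(1-ρ)(1-ρ^(K+1))]
L = 0.95902 × (1 - 9×0.715519 + 8×0.686197) / ((1 - 0.95902) × (1 - 0.686197)) = 3.7217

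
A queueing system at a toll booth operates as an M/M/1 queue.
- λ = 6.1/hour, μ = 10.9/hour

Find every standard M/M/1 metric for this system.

Step 1: ρ = λ/μ = 6.1/10.9 = 0.5596
Step 2: L = λ/(μ-λ) = 6.1/4.80 = 1.2708
Step 3: Lq = λ²/(μ(μ-λ)) = 37.21/(10.9×4.80) = 0.7112
Step 4: W = 1/(μ-λ) = 1/4.80 = 0.20833
Step 5: Wq = λ/(μ(μ-λ)) = 6.1/(10.9×4.80) = 0.1166
Step 6: P(0) = 1-ρ = 0.4404
Verify: L = λW = 6.1×0.20833 = 1.2708 ✔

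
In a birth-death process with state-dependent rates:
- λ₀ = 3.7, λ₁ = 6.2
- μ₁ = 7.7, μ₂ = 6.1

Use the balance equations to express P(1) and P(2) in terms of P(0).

Balance equations:
State 0: λ₀P₀ = μ₁P₁ → P₁ = (λ₀/μ₁)P₀ = (3.7/7.7)P₀ = 0.4805P₀
State 1: P₂ = (λ₀λ₁)/(μ₁μ₂)P₀ = (3.7×6.2)/(7.7×6.1)P₀ = 0.4884P₀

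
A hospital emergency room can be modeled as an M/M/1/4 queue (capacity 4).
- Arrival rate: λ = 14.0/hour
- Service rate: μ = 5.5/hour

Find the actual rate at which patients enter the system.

ρ = λ/μ = 14.0/5.5 = 2.5455
P₀ = (1-ρ)/(1-ρ^(K+1)) = (1-2.5455)/(1-2.5455^5) = -1.5455/-105.8724 = 0.01460
P_K = P₀×ρ^K = 0.014598 × 2.5455^4 = 0.014598 × 41.9848 = 0.6129
λ_eff = λ(1-P_K) = 14.0 × (1 - 0.61288) = 14.0 × 0.38712 = 5.4197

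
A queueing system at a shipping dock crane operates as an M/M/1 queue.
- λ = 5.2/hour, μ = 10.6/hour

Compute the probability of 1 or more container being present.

ρ = λ/μ = 5.2/10.6 = 0.4906
P(N ≥ n) = ρⁿ
P(N ≥ 1) = 0.4906^1
P(N ≥ 1) = 0.4906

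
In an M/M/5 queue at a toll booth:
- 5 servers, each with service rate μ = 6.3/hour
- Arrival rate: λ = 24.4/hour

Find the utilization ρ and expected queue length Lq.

Traffic intensity: ρ = λ/(cμ) = 24.4/(5×6.3) = 0.7746
Since ρ = 0.7746 < 1, system is stable.
Offered load a = λ/μ = cρ = 24.4/6.3 = 3.8730
P₀ = [ Σₙ₌₀^4 aⁿ/n! + a^5/(5!(1-ρ)) ]⁻¹
Σ = a^0/0! + a^1/1! + a^2/2! + a^3/3! + a^4/4! = 1.00000 + 3.87302 + 7.50013 + 9.68270 + 9.37531 = 31.4312
a^5/(5!(1-ρ)) = 871.4578/(120 × 0.225397) = 32.2194
P₀ = 1/(31.4312 + 32.2194) = 0.01571
Lq = P₀·a^5·ρ / (5!(1-ρ)²) = 0.01571 × 871.4578 × 0.7746 / (120 × 0.05080) = 1.7396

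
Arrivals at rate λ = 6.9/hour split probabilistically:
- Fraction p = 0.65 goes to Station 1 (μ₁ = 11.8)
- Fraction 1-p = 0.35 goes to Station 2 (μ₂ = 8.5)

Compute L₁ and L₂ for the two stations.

Effective rates: λ₁ = 6.9×0.65 = 4.485, λ₂ = 6.9×0.35 = 2.415
Station 1: ρ₁ = 4.485/11.8 = 0.38008, L₁ = ρ₁/(1-ρ₁) = 0.38008/(1-0.38008) = 0.6131
Station 2: ρ₂ = 2.415/8.5 = 0.28412, L₂ = ρ₂/(1-ρ₂) = 0.28412/(1-0.28412) = 0.3969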